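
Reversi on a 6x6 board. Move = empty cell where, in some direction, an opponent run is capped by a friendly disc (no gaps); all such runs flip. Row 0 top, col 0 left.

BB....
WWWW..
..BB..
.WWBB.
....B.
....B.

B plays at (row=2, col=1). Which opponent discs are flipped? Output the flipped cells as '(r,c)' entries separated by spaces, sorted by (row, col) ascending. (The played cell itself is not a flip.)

Answer: (1,1)

Derivation:
Dir NW: opp run (1,0), next=edge -> no flip
Dir N: opp run (1,1) capped by B -> flip
Dir NE: opp run (1,2), next='.' -> no flip
Dir W: first cell '.' (not opp) -> no flip
Dir E: first cell 'B' (not opp) -> no flip
Dir SW: first cell '.' (not opp) -> no flip
Dir S: opp run (3,1), next='.' -> no flip
Dir SE: opp run (3,2), next='.' -> no flip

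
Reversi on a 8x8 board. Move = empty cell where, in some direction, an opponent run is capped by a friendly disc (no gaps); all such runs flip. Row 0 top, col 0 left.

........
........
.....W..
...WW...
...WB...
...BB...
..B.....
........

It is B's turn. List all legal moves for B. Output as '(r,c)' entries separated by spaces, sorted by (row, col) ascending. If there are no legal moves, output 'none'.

(1,4): no bracket -> illegal
(1,5): no bracket -> illegal
(1,6): no bracket -> illegal
(2,2): flips 1 -> legal
(2,3): flips 2 -> legal
(2,4): flips 1 -> legal
(2,6): no bracket -> illegal
(3,2): flips 1 -> legal
(3,5): no bracket -> illegal
(3,6): no bracket -> illegal
(4,2): flips 1 -> legal
(4,5): no bracket -> illegal
(5,2): no bracket -> illegal

Answer: (2,2) (2,3) (2,4) (3,2) (4,2)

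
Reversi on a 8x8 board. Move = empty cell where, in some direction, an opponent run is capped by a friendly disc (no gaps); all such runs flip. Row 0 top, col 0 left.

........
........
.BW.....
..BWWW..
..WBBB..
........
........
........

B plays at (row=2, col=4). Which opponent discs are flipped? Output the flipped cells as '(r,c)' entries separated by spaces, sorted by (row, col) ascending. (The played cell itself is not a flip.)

Dir NW: first cell '.' (not opp) -> no flip
Dir N: first cell '.' (not opp) -> no flip
Dir NE: first cell '.' (not opp) -> no flip
Dir W: first cell '.' (not opp) -> no flip
Dir E: first cell '.' (not opp) -> no flip
Dir SW: opp run (3,3) (4,2), next='.' -> no flip
Dir S: opp run (3,4) capped by B -> flip
Dir SE: opp run (3,5), next='.' -> no flip

Answer: (3,4)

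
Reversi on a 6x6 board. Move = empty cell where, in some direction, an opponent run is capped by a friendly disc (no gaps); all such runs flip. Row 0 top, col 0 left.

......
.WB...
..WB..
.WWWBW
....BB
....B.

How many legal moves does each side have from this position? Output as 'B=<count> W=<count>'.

Answer: B=8 W=6

Derivation:
-- B to move --
(0,0): flips 3 -> legal
(0,1): no bracket -> illegal
(0,2): no bracket -> illegal
(1,0): flips 1 -> legal
(1,3): no bracket -> illegal
(2,0): no bracket -> illegal
(2,1): flips 1 -> legal
(2,4): no bracket -> illegal
(2,5): flips 1 -> legal
(3,0): flips 3 -> legal
(4,0): no bracket -> illegal
(4,1): flips 1 -> legal
(4,2): flips 2 -> legal
(4,3): flips 1 -> legal
B mobility = 8
-- W to move --
(0,1): no bracket -> illegal
(0,2): flips 1 -> legal
(0,3): no bracket -> illegal
(1,3): flips 2 -> legal
(1,4): flips 1 -> legal
(2,1): no bracket -> illegal
(2,4): flips 1 -> legal
(2,5): no bracket -> illegal
(4,3): no bracket -> illegal
(5,3): flips 1 -> legal
(5,5): flips 2 -> legal
W mobility = 6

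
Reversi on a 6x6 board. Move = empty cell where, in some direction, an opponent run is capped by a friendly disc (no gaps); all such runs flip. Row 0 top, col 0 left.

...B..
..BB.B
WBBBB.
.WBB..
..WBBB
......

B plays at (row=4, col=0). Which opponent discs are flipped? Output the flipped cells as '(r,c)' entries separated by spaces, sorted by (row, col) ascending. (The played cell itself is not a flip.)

Answer: (3,1)

Derivation:
Dir NW: edge -> no flip
Dir N: first cell '.' (not opp) -> no flip
Dir NE: opp run (3,1) capped by B -> flip
Dir W: edge -> no flip
Dir E: first cell '.' (not opp) -> no flip
Dir SW: edge -> no flip
Dir S: first cell '.' (not opp) -> no flip
Dir SE: first cell '.' (not opp) -> no flip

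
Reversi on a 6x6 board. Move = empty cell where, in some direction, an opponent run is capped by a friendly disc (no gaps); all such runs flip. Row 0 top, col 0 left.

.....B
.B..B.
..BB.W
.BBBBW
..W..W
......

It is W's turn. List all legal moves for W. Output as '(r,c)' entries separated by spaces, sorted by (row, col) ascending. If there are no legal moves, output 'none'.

Answer: (0,3) (1,2) (2,0) (2,4) (3,0) (4,3)

Derivation:
(0,0): no bracket -> illegal
(0,1): no bracket -> illegal
(0,2): no bracket -> illegal
(0,3): flips 1 -> legal
(0,4): no bracket -> illegal
(1,0): no bracket -> illegal
(1,2): flips 4 -> legal
(1,3): no bracket -> illegal
(1,5): no bracket -> illegal
(2,0): flips 1 -> legal
(2,1): no bracket -> illegal
(2,4): flips 1 -> legal
(3,0): flips 4 -> legal
(4,0): no bracket -> illegal
(4,1): no bracket -> illegal
(4,3): flips 1 -> legal
(4,4): no bracket -> illegal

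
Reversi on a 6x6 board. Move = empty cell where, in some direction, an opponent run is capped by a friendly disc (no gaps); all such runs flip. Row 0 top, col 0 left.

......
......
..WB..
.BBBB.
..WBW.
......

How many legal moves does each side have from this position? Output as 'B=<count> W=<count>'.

-- B to move --
(1,1): flips 1 -> legal
(1,2): flips 1 -> legal
(1,3): flips 1 -> legal
(2,1): flips 1 -> legal
(3,5): no bracket -> illegal
(4,1): flips 1 -> legal
(4,5): flips 1 -> legal
(5,1): flips 1 -> legal
(5,2): flips 1 -> legal
(5,3): flips 1 -> legal
(5,4): flips 1 -> legal
(5,5): flips 1 -> legal
B mobility = 11
-- W to move --
(1,2): no bracket -> illegal
(1,3): no bracket -> illegal
(1,4): no bracket -> illegal
(2,0): flips 1 -> legal
(2,1): no bracket -> illegal
(2,4): flips 3 -> legal
(2,5): no bracket -> illegal
(3,0): no bracket -> illegal
(3,5): no bracket -> illegal
(4,0): flips 1 -> legal
(4,1): no bracket -> illegal
(4,5): no bracket -> illegal
(5,2): no bracket -> illegal
(5,3): no bracket -> illegal
(5,4): no bracket -> illegal
W mobility = 3

Answer: B=11 W=3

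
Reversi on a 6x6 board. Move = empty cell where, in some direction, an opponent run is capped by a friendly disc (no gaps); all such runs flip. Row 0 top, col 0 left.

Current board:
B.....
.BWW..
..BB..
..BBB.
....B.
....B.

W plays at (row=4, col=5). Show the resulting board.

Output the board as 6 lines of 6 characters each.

Place W at (4,5); scan 8 dirs for brackets.
Dir NW: opp run (3,4) (2,3) capped by W -> flip
Dir N: first cell '.' (not opp) -> no flip
Dir NE: edge -> no flip
Dir W: opp run (4,4), next='.' -> no flip
Dir E: edge -> no flip
Dir SW: opp run (5,4), next=edge -> no flip
Dir S: first cell '.' (not opp) -> no flip
Dir SE: edge -> no flip
All flips: (2,3) (3,4)

Answer: B.....
.BWW..
..BW..
..BBW.
....BW
....B.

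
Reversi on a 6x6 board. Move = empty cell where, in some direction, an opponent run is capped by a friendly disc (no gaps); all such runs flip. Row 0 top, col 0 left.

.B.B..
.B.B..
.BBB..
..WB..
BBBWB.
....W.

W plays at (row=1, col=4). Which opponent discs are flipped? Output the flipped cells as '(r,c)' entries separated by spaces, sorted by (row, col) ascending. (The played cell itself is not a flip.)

Answer: (2,3)

Derivation:
Dir NW: opp run (0,3), next=edge -> no flip
Dir N: first cell '.' (not opp) -> no flip
Dir NE: first cell '.' (not opp) -> no flip
Dir W: opp run (1,3), next='.' -> no flip
Dir E: first cell '.' (not opp) -> no flip
Dir SW: opp run (2,3) capped by W -> flip
Dir S: first cell '.' (not opp) -> no flip
Dir SE: first cell '.' (not opp) -> no flip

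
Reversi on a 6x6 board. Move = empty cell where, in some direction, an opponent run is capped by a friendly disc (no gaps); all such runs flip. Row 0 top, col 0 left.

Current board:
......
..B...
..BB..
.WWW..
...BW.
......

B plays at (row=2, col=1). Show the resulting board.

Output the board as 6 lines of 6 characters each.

Answer: ......
..B...
.BBB..
.WBW..
...BW.
......

Derivation:
Place B at (2,1); scan 8 dirs for brackets.
Dir NW: first cell '.' (not opp) -> no flip
Dir N: first cell '.' (not opp) -> no flip
Dir NE: first cell 'B' (not opp) -> no flip
Dir W: first cell '.' (not opp) -> no flip
Dir E: first cell 'B' (not opp) -> no flip
Dir SW: first cell '.' (not opp) -> no flip
Dir S: opp run (3,1), next='.' -> no flip
Dir SE: opp run (3,2) capped by B -> flip
All flips: (3,2)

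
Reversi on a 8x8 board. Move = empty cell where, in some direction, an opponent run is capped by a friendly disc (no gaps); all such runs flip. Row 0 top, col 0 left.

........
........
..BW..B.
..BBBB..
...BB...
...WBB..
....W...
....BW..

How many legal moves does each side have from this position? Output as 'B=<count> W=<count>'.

-- B to move --
(1,2): flips 1 -> legal
(1,3): flips 1 -> legal
(1,4): flips 1 -> legal
(2,4): flips 1 -> legal
(4,2): no bracket -> illegal
(5,2): flips 1 -> legal
(6,2): flips 1 -> legal
(6,3): flips 1 -> legal
(6,5): no bracket -> illegal
(6,6): no bracket -> illegal
(7,3): flips 1 -> legal
(7,6): flips 1 -> legal
B mobility = 9
-- W to move --
(1,1): no bracket -> illegal
(1,2): no bracket -> illegal
(1,3): no bracket -> illegal
(1,5): no bracket -> illegal
(1,6): no bracket -> illegal
(1,7): flips 3 -> legal
(2,1): flips 1 -> legal
(2,4): flips 3 -> legal
(2,5): no bracket -> illegal
(2,7): no bracket -> illegal
(3,1): no bracket -> illegal
(3,6): no bracket -> illegal
(3,7): no bracket -> illegal
(4,1): flips 1 -> legal
(4,2): no bracket -> illegal
(4,5): flips 1 -> legal
(4,6): flips 1 -> legal
(5,2): no bracket -> illegal
(5,6): flips 2 -> legal
(6,3): no bracket -> illegal
(6,5): no bracket -> illegal
(6,6): no bracket -> illegal
(7,3): flips 1 -> legal
W mobility = 8

Answer: B=9 W=8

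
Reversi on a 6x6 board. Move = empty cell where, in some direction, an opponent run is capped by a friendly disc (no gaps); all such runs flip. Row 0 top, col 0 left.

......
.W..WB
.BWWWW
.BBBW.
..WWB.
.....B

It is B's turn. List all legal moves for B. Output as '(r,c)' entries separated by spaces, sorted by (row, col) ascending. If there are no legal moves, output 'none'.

Answer: (0,0) (0,1) (0,4) (0,5) (1,2) (1,3) (3,5) (4,1) (5,1) (5,2) (5,3) (5,4)

Derivation:
(0,0): flips 2 -> legal
(0,1): flips 1 -> legal
(0,2): no bracket -> illegal
(0,3): no bracket -> illegal
(0,4): flips 3 -> legal
(0,5): flips 2 -> legal
(1,0): no bracket -> illegal
(1,2): flips 1 -> legal
(1,3): flips 3 -> legal
(2,0): no bracket -> illegal
(3,5): flips 2 -> legal
(4,1): flips 2 -> legal
(4,5): no bracket -> illegal
(5,1): flips 1 -> legal
(5,2): flips 1 -> legal
(5,3): flips 2 -> legal
(5,4): flips 1 -> legal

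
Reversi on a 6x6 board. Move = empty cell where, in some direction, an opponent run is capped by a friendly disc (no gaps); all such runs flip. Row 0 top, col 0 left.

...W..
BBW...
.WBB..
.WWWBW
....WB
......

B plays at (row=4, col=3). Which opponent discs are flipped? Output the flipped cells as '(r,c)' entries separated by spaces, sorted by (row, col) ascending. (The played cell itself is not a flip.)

Answer: (2,1) (3,2) (3,3) (4,4)

Derivation:
Dir NW: opp run (3,2) (2,1) capped by B -> flip
Dir N: opp run (3,3) capped by B -> flip
Dir NE: first cell 'B' (not opp) -> no flip
Dir W: first cell '.' (not opp) -> no flip
Dir E: opp run (4,4) capped by B -> flip
Dir SW: first cell '.' (not opp) -> no flip
Dir S: first cell '.' (not opp) -> no flip
Dir SE: first cell '.' (not opp) -> no flip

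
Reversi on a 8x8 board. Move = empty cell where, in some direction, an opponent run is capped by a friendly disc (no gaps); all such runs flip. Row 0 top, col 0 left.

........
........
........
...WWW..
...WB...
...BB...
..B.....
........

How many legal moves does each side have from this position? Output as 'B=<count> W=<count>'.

Answer: B=6 W=6

Derivation:
-- B to move --
(2,2): flips 1 -> legal
(2,3): flips 2 -> legal
(2,4): flips 1 -> legal
(2,5): no bracket -> illegal
(2,6): flips 1 -> legal
(3,2): flips 1 -> legal
(3,6): no bracket -> illegal
(4,2): flips 1 -> legal
(4,5): no bracket -> illegal
(4,6): no bracket -> illegal
(5,2): no bracket -> illegal
B mobility = 6
-- W to move --
(4,2): no bracket -> illegal
(4,5): flips 1 -> legal
(5,1): no bracket -> illegal
(5,2): no bracket -> illegal
(5,5): flips 1 -> legal
(6,1): no bracket -> illegal
(6,3): flips 1 -> legal
(6,4): flips 2 -> legal
(6,5): flips 1 -> legal
(7,1): flips 3 -> legal
(7,2): no bracket -> illegal
(7,3): no bracket -> illegal
W mobility = 6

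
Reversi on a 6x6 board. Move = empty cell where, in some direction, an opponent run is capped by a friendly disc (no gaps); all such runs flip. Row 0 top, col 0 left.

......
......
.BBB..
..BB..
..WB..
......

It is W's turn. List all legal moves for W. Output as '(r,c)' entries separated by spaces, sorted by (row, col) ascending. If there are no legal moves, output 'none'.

Answer: (1,2) (2,4) (4,4)

Derivation:
(1,0): no bracket -> illegal
(1,1): no bracket -> illegal
(1,2): flips 2 -> legal
(1,3): no bracket -> illegal
(1,4): no bracket -> illegal
(2,0): no bracket -> illegal
(2,4): flips 1 -> legal
(3,0): no bracket -> illegal
(3,1): no bracket -> illegal
(3,4): no bracket -> illegal
(4,1): no bracket -> illegal
(4,4): flips 1 -> legal
(5,2): no bracket -> illegal
(5,3): no bracket -> illegal
(5,4): no bracket -> illegal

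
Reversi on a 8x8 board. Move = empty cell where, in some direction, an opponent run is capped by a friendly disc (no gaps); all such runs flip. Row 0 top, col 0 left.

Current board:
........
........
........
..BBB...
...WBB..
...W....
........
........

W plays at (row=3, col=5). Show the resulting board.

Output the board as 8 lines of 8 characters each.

Answer: ........
........
........
..BBBW..
...WWB..
...W....
........
........

Derivation:
Place W at (3,5); scan 8 dirs for brackets.
Dir NW: first cell '.' (not opp) -> no flip
Dir N: first cell '.' (not opp) -> no flip
Dir NE: first cell '.' (not opp) -> no flip
Dir W: opp run (3,4) (3,3) (3,2), next='.' -> no flip
Dir E: first cell '.' (not opp) -> no flip
Dir SW: opp run (4,4) capped by W -> flip
Dir S: opp run (4,5), next='.' -> no flip
Dir SE: first cell '.' (not opp) -> no flip
All flips: (4,4)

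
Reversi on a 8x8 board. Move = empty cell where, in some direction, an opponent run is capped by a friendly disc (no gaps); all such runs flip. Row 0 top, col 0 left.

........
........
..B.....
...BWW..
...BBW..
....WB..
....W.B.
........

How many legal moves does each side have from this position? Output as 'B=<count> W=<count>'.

Answer: B=9 W=7

Derivation:
-- B to move --
(2,3): no bracket -> illegal
(2,4): flips 1 -> legal
(2,5): flips 3 -> legal
(2,6): flips 1 -> legal
(3,6): flips 2 -> legal
(4,6): flips 1 -> legal
(5,3): flips 1 -> legal
(5,6): no bracket -> illegal
(6,3): no bracket -> illegal
(6,5): flips 1 -> legal
(7,3): flips 1 -> legal
(7,4): flips 2 -> legal
(7,5): no bracket -> illegal
B mobility = 9
-- W to move --
(1,1): no bracket -> illegal
(1,2): no bracket -> illegal
(1,3): no bracket -> illegal
(2,1): no bracket -> illegal
(2,3): no bracket -> illegal
(2,4): no bracket -> illegal
(3,1): no bracket -> illegal
(3,2): flips 2 -> legal
(4,2): flips 2 -> legal
(4,6): flips 1 -> legal
(5,2): flips 1 -> legal
(5,3): flips 1 -> legal
(5,6): flips 1 -> legal
(5,7): no bracket -> illegal
(6,5): flips 1 -> legal
(6,7): no bracket -> illegal
(7,5): no bracket -> illegal
(7,6): no bracket -> illegal
(7,7): no bracket -> illegal
W mobility = 7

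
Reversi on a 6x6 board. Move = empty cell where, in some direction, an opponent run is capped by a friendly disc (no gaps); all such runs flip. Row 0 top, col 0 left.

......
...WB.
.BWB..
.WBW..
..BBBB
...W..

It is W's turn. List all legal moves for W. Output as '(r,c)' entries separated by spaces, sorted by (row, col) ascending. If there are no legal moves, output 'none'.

Answer: (1,1) (1,5) (2,0) (2,4) (3,5) (5,1) (5,2) (5,5)

Derivation:
(0,3): no bracket -> illegal
(0,4): no bracket -> illegal
(0,5): no bracket -> illegal
(1,0): no bracket -> illegal
(1,1): flips 1 -> legal
(1,2): no bracket -> illegal
(1,5): flips 1 -> legal
(2,0): flips 1 -> legal
(2,4): flips 1 -> legal
(2,5): no bracket -> illegal
(3,0): no bracket -> illegal
(3,4): no bracket -> illegal
(3,5): flips 1 -> legal
(4,1): no bracket -> illegal
(5,1): flips 1 -> legal
(5,2): flips 2 -> legal
(5,4): no bracket -> illegal
(5,5): flips 1 -> legal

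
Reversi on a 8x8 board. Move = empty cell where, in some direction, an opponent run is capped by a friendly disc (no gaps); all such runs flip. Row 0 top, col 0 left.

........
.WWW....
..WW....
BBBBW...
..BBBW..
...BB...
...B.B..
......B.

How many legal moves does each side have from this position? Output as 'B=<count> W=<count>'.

Answer: B=10 W=7

Derivation:
-- B to move --
(0,0): flips 2 -> legal
(0,1): no bracket -> illegal
(0,2): flips 2 -> legal
(0,3): flips 2 -> legal
(0,4): flips 2 -> legal
(1,0): no bracket -> illegal
(1,4): flips 1 -> legal
(2,0): no bracket -> illegal
(2,1): no bracket -> illegal
(2,4): flips 1 -> legal
(2,5): flips 1 -> legal
(3,5): flips 1 -> legal
(3,6): flips 1 -> legal
(4,6): flips 1 -> legal
(5,5): no bracket -> illegal
(5,6): no bracket -> illegal
B mobility = 10
-- W to move --
(2,0): no bracket -> illegal
(2,1): no bracket -> illegal
(2,4): no bracket -> illegal
(3,5): no bracket -> illegal
(4,0): flips 1 -> legal
(4,1): flips 4 -> legal
(5,1): no bracket -> illegal
(5,2): flips 3 -> legal
(5,5): flips 2 -> legal
(5,6): no bracket -> illegal
(6,2): no bracket -> illegal
(6,4): flips 2 -> legal
(6,6): no bracket -> illegal
(6,7): no bracket -> illegal
(7,2): flips 2 -> legal
(7,3): flips 4 -> legal
(7,4): no bracket -> illegal
(7,5): no bracket -> illegal
(7,7): no bracket -> illegal
W mobility = 7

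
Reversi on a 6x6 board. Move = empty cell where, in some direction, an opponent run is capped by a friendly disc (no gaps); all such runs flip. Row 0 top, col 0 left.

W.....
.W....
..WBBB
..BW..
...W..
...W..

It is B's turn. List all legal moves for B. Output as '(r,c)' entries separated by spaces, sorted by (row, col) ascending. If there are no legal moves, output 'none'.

Answer: (1,2) (2,1) (3,4) (4,2) (5,4)

Derivation:
(0,1): no bracket -> illegal
(0,2): no bracket -> illegal
(1,0): no bracket -> illegal
(1,2): flips 1 -> legal
(1,3): no bracket -> illegal
(2,0): no bracket -> illegal
(2,1): flips 1 -> legal
(3,1): no bracket -> illegal
(3,4): flips 1 -> legal
(4,2): flips 1 -> legal
(4,4): no bracket -> illegal
(5,2): no bracket -> illegal
(5,4): flips 1 -> legal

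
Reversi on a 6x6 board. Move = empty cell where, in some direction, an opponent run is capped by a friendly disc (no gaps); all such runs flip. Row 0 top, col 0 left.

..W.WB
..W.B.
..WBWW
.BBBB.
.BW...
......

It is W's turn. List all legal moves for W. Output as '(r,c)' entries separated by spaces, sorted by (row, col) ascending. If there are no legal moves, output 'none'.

Answer: (0,3) (2,0) (4,0) (4,3) (4,4) (4,5)

Derivation:
(0,3): flips 1 -> legal
(1,3): no bracket -> illegal
(1,5): no bracket -> illegal
(2,0): flips 1 -> legal
(2,1): no bracket -> illegal
(3,0): no bracket -> illegal
(3,5): no bracket -> illegal
(4,0): flips 2 -> legal
(4,3): flips 1 -> legal
(4,4): flips 2 -> legal
(4,5): flips 2 -> legal
(5,0): no bracket -> illegal
(5,1): no bracket -> illegal
(5,2): no bracket -> illegal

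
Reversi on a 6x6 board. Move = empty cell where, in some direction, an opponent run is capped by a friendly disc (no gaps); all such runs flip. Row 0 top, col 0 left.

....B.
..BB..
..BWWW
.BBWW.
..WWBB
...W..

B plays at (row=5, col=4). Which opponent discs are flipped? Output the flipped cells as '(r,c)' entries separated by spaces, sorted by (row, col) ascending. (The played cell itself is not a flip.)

Dir NW: opp run (4,3) capped by B -> flip
Dir N: first cell 'B' (not opp) -> no flip
Dir NE: first cell 'B' (not opp) -> no flip
Dir W: opp run (5,3), next='.' -> no flip
Dir E: first cell '.' (not opp) -> no flip
Dir SW: edge -> no flip
Dir S: edge -> no flip
Dir SE: edge -> no flip

Answer: (4,3)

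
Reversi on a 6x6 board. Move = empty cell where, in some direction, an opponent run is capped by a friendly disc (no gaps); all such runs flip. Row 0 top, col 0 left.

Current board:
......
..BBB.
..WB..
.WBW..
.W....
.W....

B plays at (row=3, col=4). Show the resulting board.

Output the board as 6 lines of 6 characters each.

Place B at (3,4); scan 8 dirs for brackets.
Dir NW: first cell 'B' (not opp) -> no flip
Dir N: first cell '.' (not opp) -> no flip
Dir NE: first cell '.' (not opp) -> no flip
Dir W: opp run (3,3) capped by B -> flip
Dir E: first cell '.' (not opp) -> no flip
Dir SW: first cell '.' (not opp) -> no flip
Dir S: first cell '.' (not opp) -> no flip
Dir SE: first cell '.' (not opp) -> no flip
All flips: (3,3)

Answer: ......
..BBB.
..WB..
.WBBB.
.W....
.W....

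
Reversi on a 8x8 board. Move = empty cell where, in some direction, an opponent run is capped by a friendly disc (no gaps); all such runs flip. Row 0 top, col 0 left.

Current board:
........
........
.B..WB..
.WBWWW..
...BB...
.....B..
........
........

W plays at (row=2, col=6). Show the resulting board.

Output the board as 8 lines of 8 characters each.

Place W at (2,6); scan 8 dirs for brackets.
Dir NW: first cell '.' (not opp) -> no flip
Dir N: first cell '.' (not opp) -> no flip
Dir NE: first cell '.' (not opp) -> no flip
Dir W: opp run (2,5) capped by W -> flip
Dir E: first cell '.' (not opp) -> no flip
Dir SW: first cell 'W' (not opp) -> no flip
Dir S: first cell '.' (not opp) -> no flip
Dir SE: first cell '.' (not opp) -> no flip
All flips: (2,5)

Answer: ........
........
.B..WWW.
.WBWWW..
...BB...
.....B..
........
........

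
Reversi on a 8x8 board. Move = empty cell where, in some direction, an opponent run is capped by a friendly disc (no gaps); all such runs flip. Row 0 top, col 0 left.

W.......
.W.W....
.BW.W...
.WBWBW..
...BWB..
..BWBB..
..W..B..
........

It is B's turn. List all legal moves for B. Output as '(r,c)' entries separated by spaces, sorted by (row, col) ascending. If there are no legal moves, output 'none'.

Answer: (0,1) (1,2) (1,4) (2,3) (2,5) (3,0) (3,6) (4,1) (6,3) (7,2)

Derivation:
(0,1): flips 1 -> legal
(0,2): no bracket -> illegal
(0,3): no bracket -> illegal
(0,4): no bracket -> illegal
(1,0): no bracket -> illegal
(1,2): flips 1 -> legal
(1,4): flips 1 -> legal
(1,5): no bracket -> illegal
(2,0): no bracket -> illegal
(2,3): flips 2 -> legal
(2,5): flips 1 -> legal
(2,6): no bracket -> illegal
(3,0): flips 1 -> legal
(3,6): flips 1 -> legal
(4,0): no bracket -> illegal
(4,1): flips 1 -> legal
(4,2): no bracket -> illegal
(4,6): no bracket -> illegal
(5,1): no bracket -> illegal
(6,1): no bracket -> illegal
(6,3): flips 1 -> legal
(6,4): no bracket -> illegal
(7,1): no bracket -> illegal
(7,2): flips 1 -> legal
(7,3): no bracket -> illegal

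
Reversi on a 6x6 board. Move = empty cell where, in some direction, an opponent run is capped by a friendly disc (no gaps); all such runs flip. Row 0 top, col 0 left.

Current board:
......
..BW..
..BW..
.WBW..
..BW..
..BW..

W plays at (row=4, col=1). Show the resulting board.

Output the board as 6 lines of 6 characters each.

Place W at (4,1); scan 8 dirs for brackets.
Dir NW: first cell '.' (not opp) -> no flip
Dir N: first cell 'W' (not opp) -> no flip
Dir NE: opp run (3,2) capped by W -> flip
Dir W: first cell '.' (not opp) -> no flip
Dir E: opp run (4,2) capped by W -> flip
Dir SW: first cell '.' (not opp) -> no flip
Dir S: first cell '.' (not opp) -> no flip
Dir SE: opp run (5,2), next=edge -> no flip
All flips: (3,2) (4,2)

Answer: ......
..BW..
..BW..
.WWW..
.WWW..
..BW..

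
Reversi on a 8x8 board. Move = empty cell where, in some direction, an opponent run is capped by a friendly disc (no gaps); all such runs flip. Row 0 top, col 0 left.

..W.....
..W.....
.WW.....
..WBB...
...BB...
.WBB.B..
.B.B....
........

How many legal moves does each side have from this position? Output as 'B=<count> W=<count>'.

-- B to move --
(0,1): no bracket -> illegal
(0,3): no bracket -> illegal
(1,0): flips 2 -> legal
(1,1): flips 1 -> legal
(1,3): no bracket -> illegal
(2,0): no bracket -> illegal
(2,3): no bracket -> illegal
(3,0): no bracket -> illegal
(3,1): flips 1 -> legal
(4,0): no bracket -> illegal
(4,1): flips 1 -> legal
(4,2): no bracket -> illegal
(5,0): flips 1 -> legal
(6,0): no bracket -> illegal
(6,2): no bracket -> illegal
B mobility = 5
-- W to move --
(2,3): no bracket -> illegal
(2,4): no bracket -> illegal
(2,5): no bracket -> illegal
(3,5): flips 2 -> legal
(4,1): no bracket -> illegal
(4,2): no bracket -> illegal
(4,5): no bracket -> illegal
(4,6): no bracket -> illegal
(5,0): no bracket -> illegal
(5,4): flips 3 -> legal
(5,6): no bracket -> illegal
(6,0): no bracket -> illegal
(6,2): no bracket -> illegal
(6,4): no bracket -> illegal
(6,5): no bracket -> illegal
(6,6): flips 3 -> legal
(7,0): no bracket -> illegal
(7,1): flips 1 -> legal
(7,2): no bracket -> illegal
(7,3): no bracket -> illegal
(7,4): no bracket -> illegal
W mobility = 4

Answer: B=5 W=4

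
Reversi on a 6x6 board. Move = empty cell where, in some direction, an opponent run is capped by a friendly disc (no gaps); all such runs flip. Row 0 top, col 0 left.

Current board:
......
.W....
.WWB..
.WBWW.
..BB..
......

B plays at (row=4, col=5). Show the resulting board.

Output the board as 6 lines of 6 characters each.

Place B at (4,5); scan 8 dirs for brackets.
Dir NW: opp run (3,4) capped by B -> flip
Dir N: first cell '.' (not opp) -> no flip
Dir NE: edge -> no flip
Dir W: first cell '.' (not opp) -> no flip
Dir E: edge -> no flip
Dir SW: first cell '.' (not opp) -> no flip
Dir S: first cell '.' (not opp) -> no flip
Dir SE: edge -> no flip
All flips: (3,4)

Answer: ......
.W....
.WWB..
.WBWB.
..BB.B
......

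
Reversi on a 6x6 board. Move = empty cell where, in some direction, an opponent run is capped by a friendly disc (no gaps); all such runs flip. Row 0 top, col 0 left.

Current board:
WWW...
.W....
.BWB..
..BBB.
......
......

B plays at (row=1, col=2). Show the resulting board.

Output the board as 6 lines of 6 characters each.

Place B at (1,2); scan 8 dirs for brackets.
Dir NW: opp run (0,1), next=edge -> no flip
Dir N: opp run (0,2), next=edge -> no flip
Dir NE: first cell '.' (not opp) -> no flip
Dir W: opp run (1,1), next='.' -> no flip
Dir E: first cell '.' (not opp) -> no flip
Dir SW: first cell 'B' (not opp) -> no flip
Dir S: opp run (2,2) capped by B -> flip
Dir SE: first cell 'B' (not opp) -> no flip
All flips: (2,2)

Answer: WWW...
.WB...
.BBB..
..BBB.
......
......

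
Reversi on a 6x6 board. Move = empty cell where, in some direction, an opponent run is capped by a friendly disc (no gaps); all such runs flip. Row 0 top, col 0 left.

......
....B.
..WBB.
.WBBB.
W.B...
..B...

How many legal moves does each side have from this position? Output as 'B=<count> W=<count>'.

Answer: B=5 W=4

Derivation:
-- B to move --
(1,1): flips 1 -> legal
(1,2): flips 1 -> legal
(1,3): no bracket -> illegal
(2,0): flips 1 -> legal
(2,1): flips 1 -> legal
(3,0): flips 1 -> legal
(4,1): no bracket -> illegal
(5,0): no bracket -> illegal
(5,1): no bracket -> illegal
B mobility = 5
-- W to move --
(0,3): no bracket -> illegal
(0,4): no bracket -> illegal
(0,5): no bracket -> illegal
(1,2): no bracket -> illegal
(1,3): no bracket -> illegal
(1,5): no bracket -> illegal
(2,1): no bracket -> illegal
(2,5): flips 2 -> legal
(3,5): flips 3 -> legal
(4,1): no bracket -> illegal
(4,3): no bracket -> illegal
(4,4): flips 1 -> legal
(4,5): no bracket -> illegal
(5,1): no bracket -> illegal
(5,3): flips 1 -> legal
W mobility = 4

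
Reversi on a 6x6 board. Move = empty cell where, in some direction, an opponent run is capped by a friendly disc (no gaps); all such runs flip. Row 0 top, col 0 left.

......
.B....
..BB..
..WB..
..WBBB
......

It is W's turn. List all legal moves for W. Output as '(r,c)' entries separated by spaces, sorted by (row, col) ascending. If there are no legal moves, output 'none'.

(0,0): no bracket -> illegal
(0,1): no bracket -> illegal
(0,2): no bracket -> illegal
(1,0): no bracket -> illegal
(1,2): flips 1 -> legal
(1,3): no bracket -> illegal
(1,4): flips 1 -> legal
(2,0): no bracket -> illegal
(2,1): no bracket -> illegal
(2,4): flips 1 -> legal
(3,1): no bracket -> illegal
(3,4): flips 1 -> legal
(3,5): no bracket -> illegal
(5,2): no bracket -> illegal
(5,3): no bracket -> illegal
(5,4): flips 1 -> legal
(5,5): no bracket -> illegal

Answer: (1,2) (1,4) (2,4) (3,4) (5,4)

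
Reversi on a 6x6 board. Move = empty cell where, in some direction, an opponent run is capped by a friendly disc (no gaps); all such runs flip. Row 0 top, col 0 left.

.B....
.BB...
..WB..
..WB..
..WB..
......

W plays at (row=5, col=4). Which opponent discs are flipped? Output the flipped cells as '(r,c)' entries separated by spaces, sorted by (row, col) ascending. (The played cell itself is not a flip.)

Answer: (4,3)

Derivation:
Dir NW: opp run (4,3) capped by W -> flip
Dir N: first cell '.' (not opp) -> no flip
Dir NE: first cell '.' (not opp) -> no flip
Dir W: first cell '.' (not opp) -> no flip
Dir E: first cell '.' (not opp) -> no flip
Dir SW: edge -> no flip
Dir S: edge -> no flip
Dir SE: edge -> no flip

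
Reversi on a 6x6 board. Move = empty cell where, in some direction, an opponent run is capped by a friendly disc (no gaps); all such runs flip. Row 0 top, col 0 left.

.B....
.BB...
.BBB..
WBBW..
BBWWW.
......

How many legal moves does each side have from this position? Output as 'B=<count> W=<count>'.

Answer: B=7 W=8

Derivation:
-- B to move --
(2,0): flips 1 -> legal
(2,4): no bracket -> illegal
(3,4): flips 1 -> legal
(3,5): no bracket -> illegal
(4,5): flips 3 -> legal
(5,1): no bracket -> illegal
(5,2): flips 1 -> legal
(5,3): flips 3 -> legal
(5,4): flips 1 -> legal
(5,5): flips 2 -> legal
B mobility = 7
-- W to move --
(0,0): flips 2 -> legal
(0,2): flips 3 -> legal
(0,3): flips 2 -> legal
(1,0): flips 2 -> legal
(1,3): flips 1 -> legal
(1,4): no bracket -> illegal
(2,0): flips 1 -> legal
(2,4): no bracket -> illegal
(3,4): no bracket -> illegal
(5,0): flips 1 -> legal
(5,1): no bracket -> illegal
(5,2): flips 1 -> legal
W mobility = 8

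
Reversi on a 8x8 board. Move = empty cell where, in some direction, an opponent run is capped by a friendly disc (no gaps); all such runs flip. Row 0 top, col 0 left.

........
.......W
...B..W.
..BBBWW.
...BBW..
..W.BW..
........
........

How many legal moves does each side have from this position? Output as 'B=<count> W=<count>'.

-- B to move --
(0,6): no bracket -> illegal
(0,7): no bracket -> illegal
(1,5): no bracket -> illegal
(1,6): no bracket -> illegal
(2,4): no bracket -> illegal
(2,5): no bracket -> illegal
(2,7): flips 2 -> legal
(3,7): flips 2 -> legal
(4,1): no bracket -> illegal
(4,2): no bracket -> illegal
(4,6): flips 1 -> legal
(4,7): no bracket -> illegal
(5,1): no bracket -> illegal
(5,3): no bracket -> illegal
(5,6): flips 2 -> legal
(6,1): flips 1 -> legal
(6,2): no bracket -> illegal
(6,3): no bracket -> illegal
(6,4): no bracket -> illegal
(6,5): no bracket -> illegal
(6,6): flips 1 -> legal
B mobility = 6
-- W to move --
(1,2): flips 2 -> legal
(1,3): no bracket -> illegal
(1,4): no bracket -> illegal
(2,1): no bracket -> illegal
(2,2): flips 2 -> legal
(2,4): no bracket -> illegal
(2,5): flips 2 -> legal
(3,1): flips 3 -> legal
(4,1): no bracket -> illegal
(4,2): flips 2 -> legal
(5,3): flips 2 -> legal
(6,3): flips 1 -> legal
(6,4): no bracket -> illegal
(6,5): no bracket -> illegal
W mobility = 7

Answer: B=6 W=7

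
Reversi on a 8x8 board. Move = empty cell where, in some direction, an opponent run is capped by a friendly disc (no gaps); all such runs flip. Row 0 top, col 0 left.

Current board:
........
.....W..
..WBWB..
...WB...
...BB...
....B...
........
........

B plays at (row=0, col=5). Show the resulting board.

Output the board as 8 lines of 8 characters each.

Answer: .....B..
.....B..
..WBWB..
...WB...
...BB...
....B...
........
........

Derivation:
Place B at (0,5); scan 8 dirs for brackets.
Dir NW: edge -> no flip
Dir N: edge -> no flip
Dir NE: edge -> no flip
Dir W: first cell '.' (not opp) -> no flip
Dir E: first cell '.' (not opp) -> no flip
Dir SW: first cell '.' (not opp) -> no flip
Dir S: opp run (1,5) capped by B -> flip
Dir SE: first cell '.' (not opp) -> no flip
All flips: (1,5)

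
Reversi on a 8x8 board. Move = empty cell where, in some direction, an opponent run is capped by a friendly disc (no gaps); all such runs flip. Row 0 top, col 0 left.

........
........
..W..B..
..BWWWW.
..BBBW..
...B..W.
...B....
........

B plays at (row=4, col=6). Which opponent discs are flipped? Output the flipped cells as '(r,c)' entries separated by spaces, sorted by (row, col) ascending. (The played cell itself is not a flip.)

Answer: (4,5)

Derivation:
Dir NW: opp run (3,5), next='.' -> no flip
Dir N: opp run (3,6), next='.' -> no flip
Dir NE: first cell '.' (not opp) -> no flip
Dir W: opp run (4,5) capped by B -> flip
Dir E: first cell '.' (not opp) -> no flip
Dir SW: first cell '.' (not opp) -> no flip
Dir S: opp run (5,6), next='.' -> no flip
Dir SE: first cell '.' (not opp) -> no flip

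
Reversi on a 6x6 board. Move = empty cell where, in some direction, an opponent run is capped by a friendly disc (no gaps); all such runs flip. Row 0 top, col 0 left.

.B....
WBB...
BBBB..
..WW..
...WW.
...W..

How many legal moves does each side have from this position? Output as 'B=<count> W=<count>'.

-- B to move --
(0,0): flips 1 -> legal
(2,4): no bracket -> illegal
(3,1): no bracket -> illegal
(3,4): no bracket -> illegal
(3,5): no bracket -> illegal
(4,1): flips 1 -> legal
(4,2): flips 1 -> legal
(4,5): no bracket -> illegal
(5,2): no bracket -> illegal
(5,4): flips 2 -> legal
(5,5): flips 2 -> legal
B mobility = 5
-- W to move --
(0,0): flips 2 -> legal
(0,2): flips 2 -> legal
(0,3): no bracket -> illegal
(1,3): flips 3 -> legal
(1,4): flips 1 -> legal
(2,4): no bracket -> illegal
(3,0): flips 1 -> legal
(3,1): no bracket -> illegal
(3,4): no bracket -> illegal
W mobility = 5

Answer: B=5 W=5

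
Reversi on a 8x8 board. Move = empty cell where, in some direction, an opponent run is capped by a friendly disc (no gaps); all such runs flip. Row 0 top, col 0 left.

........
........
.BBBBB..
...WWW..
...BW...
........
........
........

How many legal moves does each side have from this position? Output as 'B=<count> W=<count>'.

-- B to move --
(2,6): no bracket -> illegal
(3,2): no bracket -> illegal
(3,6): no bracket -> illegal
(4,2): flips 1 -> legal
(4,5): flips 3 -> legal
(4,6): flips 1 -> legal
(5,3): no bracket -> illegal
(5,4): flips 2 -> legal
(5,5): flips 2 -> legal
B mobility = 5
-- W to move --
(1,0): no bracket -> illegal
(1,1): flips 1 -> legal
(1,2): flips 1 -> legal
(1,3): flips 2 -> legal
(1,4): flips 1 -> legal
(1,5): flips 2 -> legal
(1,6): flips 1 -> legal
(2,0): no bracket -> illegal
(2,6): no bracket -> illegal
(3,0): no bracket -> illegal
(3,1): no bracket -> illegal
(3,2): no bracket -> illegal
(3,6): no bracket -> illegal
(4,2): flips 1 -> legal
(5,2): flips 1 -> legal
(5,3): flips 1 -> legal
(5,4): no bracket -> illegal
W mobility = 9

Answer: B=5 W=9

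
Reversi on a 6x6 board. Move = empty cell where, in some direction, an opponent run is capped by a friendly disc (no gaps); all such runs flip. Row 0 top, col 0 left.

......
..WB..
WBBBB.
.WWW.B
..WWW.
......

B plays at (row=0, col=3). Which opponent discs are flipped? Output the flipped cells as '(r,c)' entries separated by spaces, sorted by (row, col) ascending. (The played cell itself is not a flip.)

Dir NW: edge -> no flip
Dir N: edge -> no flip
Dir NE: edge -> no flip
Dir W: first cell '.' (not opp) -> no flip
Dir E: first cell '.' (not opp) -> no flip
Dir SW: opp run (1,2) capped by B -> flip
Dir S: first cell 'B' (not opp) -> no flip
Dir SE: first cell '.' (not opp) -> no flip

Answer: (1,2)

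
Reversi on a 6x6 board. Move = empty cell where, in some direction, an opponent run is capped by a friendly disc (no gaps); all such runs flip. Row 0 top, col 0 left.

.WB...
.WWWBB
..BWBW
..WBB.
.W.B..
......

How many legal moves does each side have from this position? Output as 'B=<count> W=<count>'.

-- B to move --
(0,0): flips 2 -> legal
(0,3): flips 2 -> legal
(0,4): flips 1 -> legal
(1,0): flips 3 -> legal
(2,0): flips 1 -> legal
(2,1): flips 1 -> legal
(3,0): no bracket -> illegal
(3,1): flips 1 -> legal
(3,5): flips 1 -> legal
(4,0): no bracket -> illegal
(4,2): flips 1 -> legal
(5,0): flips 3 -> legal
(5,1): no bracket -> illegal
(5,2): no bracket -> illegal
B mobility = 10
-- W to move --
(0,3): flips 2 -> legal
(0,4): no bracket -> illegal
(0,5): flips 2 -> legal
(2,1): flips 1 -> legal
(3,1): flips 1 -> legal
(3,5): flips 3 -> legal
(4,2): no bracket -> illegal
(4,4): flips 2 -> legal
(4,5): flips 1 -> legal
(5,2): flips 2 -> legal
(5,3): flips 2 -> legal
(5,4): flips 1 -> legal
W mobility = 10

Answer: B=10 W=10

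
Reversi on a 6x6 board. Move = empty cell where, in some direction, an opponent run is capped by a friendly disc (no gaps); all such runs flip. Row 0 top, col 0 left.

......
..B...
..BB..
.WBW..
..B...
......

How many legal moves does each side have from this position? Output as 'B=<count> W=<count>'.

-- B to move --
(2,0): flips 1 -> legal
(2,1): no bracket -> illegal
(2,4): flips 1 -> legal
(3,0): flips 1 -> legal
(3,4): flips 1 -> legal
(4,0): flips 1 -> legal
(4,1): no bracket -> illegal
(4,3): flips 1 -> legal
(4,4): flips 1 -> legal
B mobility = 7
-- W to move --
(0,1): no bracket -> illegal
(0,2): no bracket -> illegal
(0,3): no bracket -> illegal
(1,1): flips 1 -> legal
(1,3): flips 2 -> legal
(1,4): no bracket -> illegal
(2,1): no bracket -> illegal
(2,4): no bracket -> illegal
(3,4): no bracket -> illegal
(4,1): no bracket -> illegal
(4,3): no bracket -> illegal
(5,1): flips 1 -> legal
(5,2): no bracket -> illegal
(5,3): flips 1 -> legal
W mobility = 4

Answer: B=7 W=4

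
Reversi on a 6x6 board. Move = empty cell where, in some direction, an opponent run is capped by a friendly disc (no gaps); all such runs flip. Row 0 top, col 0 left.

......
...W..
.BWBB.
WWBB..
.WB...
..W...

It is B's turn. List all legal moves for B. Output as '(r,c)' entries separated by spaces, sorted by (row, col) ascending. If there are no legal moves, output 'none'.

Answer: (0,2) (0,3) (1,1) (1,2) (2,0) (4,0) (5,0) (5,1)

Derivation:
(0,2): flips 1 -> legal
(0,3): flips 1 -> legal
(0,4): no bracket -> illegal
(1,1): flips 1 -> legal
(1,2): flips 1 -> legal
(1,4): no bracket -> illegal
(2,0): flips 1 -> legal
(4,0): flips 1 -> legal
(4,3): no bracket -> illegal
(5,0): flips 1 -> legal
(5,1): flips 2 -> legal
(5,3): no bracket -> illegal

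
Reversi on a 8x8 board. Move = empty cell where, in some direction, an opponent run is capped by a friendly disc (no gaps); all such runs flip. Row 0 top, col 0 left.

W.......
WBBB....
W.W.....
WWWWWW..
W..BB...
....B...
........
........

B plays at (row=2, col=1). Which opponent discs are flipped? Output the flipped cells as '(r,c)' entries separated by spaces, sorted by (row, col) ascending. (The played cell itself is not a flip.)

Answer: (3,2)

Derivation:
Dir NW: opp run (1,0), next=edge -> no flip
Dir N: first cell 'B' (not opp) -> no flip
Dir NE: first cell 'B' (not opp) -> no flip
Dir W: opp run (2,0), next=edge -> no flip
Dir E: opp run (2,2), next='.' -> no flip
Dir SW: opp run (3,0), next=edge -> no flip
Dir S: opp run (3,1), next='.' -> no flip
Dir SE: opp run (3,2) capped by B -> flip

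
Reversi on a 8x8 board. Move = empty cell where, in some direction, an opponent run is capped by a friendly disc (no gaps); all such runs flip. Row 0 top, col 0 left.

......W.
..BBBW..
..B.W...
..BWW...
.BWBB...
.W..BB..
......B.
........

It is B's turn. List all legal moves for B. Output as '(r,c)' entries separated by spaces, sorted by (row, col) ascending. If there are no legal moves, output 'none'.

(0,4): no bracket -> illegal
(0,5): no bracket -> illegal
(0,7): no bracket -> illegal
(1,6): flips 1 -> legal
(1,7): no bracket -> illegal
(2,3): flips 1 -> legal
(2,5): flips 1 -> legal
(2,6): no bracket -> illegal
(3,1): no bracket -> illegal
(3,5): flips 3 -> legal
(4,0): no bracket -> illegal
(4,5): no bracket -> illegal
(5,0): no bracket -> illegal
(5,2): flips 1 -> legal
(5,3): no bracket -> illegal
(6,0): no bracket -> illegal
(6,1): flips 1 -> legal
(6,2): no bracket -> illegal

Answer: (1,6) (2,3) (2,5) (3,5) (5,2) (6,1)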